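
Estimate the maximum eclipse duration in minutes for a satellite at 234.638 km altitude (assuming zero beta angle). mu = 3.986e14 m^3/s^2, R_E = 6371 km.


r = 6605.6380 km
T = 89.0496 min
Eclipse fraction = arcsin(R_E/r)/pi = arcsin(6371.0000/6605.6380)/pi
= arcsin(0.9644791)/pi = 0.4149056
Eclipse duration = 0.4149056 * 89.0496 = 36.9472 min

36.9472 minutes


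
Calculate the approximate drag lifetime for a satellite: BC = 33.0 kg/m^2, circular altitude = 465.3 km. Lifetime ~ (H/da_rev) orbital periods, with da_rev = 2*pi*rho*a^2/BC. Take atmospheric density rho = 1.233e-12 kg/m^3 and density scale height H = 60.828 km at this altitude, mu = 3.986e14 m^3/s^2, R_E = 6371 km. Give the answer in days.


a = R_E + alt = 6836.3000 km = 6.8363e+06 m
da_rev = 2*pi*rho*a^2/BC = 2*pi*1.233e-12*(6.8363e+06)^2/33.0 = 10.971632 m per revolution
N = H/da_rev = 60828.0000 m / 10.971632 m = 5544.1160 revolutions
P = 2*pi*sqrt(a^3/mu) = 5625.2638 s
lifetime = N*P = 5544.1160 * 5625.2638 = 3.1187115e+07 s = 360.9620 days

360.9620 days


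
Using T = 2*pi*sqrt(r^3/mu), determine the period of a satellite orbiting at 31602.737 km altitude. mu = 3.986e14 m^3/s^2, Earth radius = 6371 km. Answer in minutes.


r = 37973.7370 km = 3.7973737e+07 m
T = 2*pi*sqrt(r^3/mu) = 2*pi*sqrt(5.4758307e+22 / 3.986e14)
T = 73643.8065 s = 1227.3968 min

1227.3968 minutes


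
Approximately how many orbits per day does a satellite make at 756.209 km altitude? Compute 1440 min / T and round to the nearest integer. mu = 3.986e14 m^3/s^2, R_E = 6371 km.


r = 7.127209e+06 m
T = 2*pi*sqrt(r^3/mu) = 5988.1196 s = 99.8020 min
revs/day = 1440 / 99.8020 = 14.4286
Rounded: 14 revolutions per day

14 revolutions per day


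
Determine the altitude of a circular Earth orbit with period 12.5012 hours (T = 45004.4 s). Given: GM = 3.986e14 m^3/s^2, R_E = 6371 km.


T = 45004.4 s
r = (mu*T^2/(4*pi^2))^(1/3) = (3.986e14 * 45004.4^2 / (4*pi^2))^(1/3)
r = 2.7346128e+07 m = 27346.1276 km
alt = r - R_E = 27346.1276 - 6371 = 20975.1276 km

20975.1276 km


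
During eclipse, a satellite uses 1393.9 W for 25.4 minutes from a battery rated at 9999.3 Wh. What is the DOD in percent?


E_used = P * t / 60 = 1393.9 * 25.4 / 60 = 590.0843 Wh
DOD = E_used / E_total * 100 = 590.0843 / 9999.3 * 100
DOD = 5.9013 %

5.9013 %


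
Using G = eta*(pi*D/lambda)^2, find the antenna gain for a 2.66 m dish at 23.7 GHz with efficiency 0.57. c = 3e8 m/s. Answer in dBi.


lambda = c/f = 3e8 / 2.37e+10 = 0.01265823 m
G = eta*(pi*D/lambda)^2 = 0.57*(pi*2.66/0.01265823)^2
G = 248423.1458 (linear)
G = 10*log10(248423.1458) = 53.9519 dBi

53.9519 dBi


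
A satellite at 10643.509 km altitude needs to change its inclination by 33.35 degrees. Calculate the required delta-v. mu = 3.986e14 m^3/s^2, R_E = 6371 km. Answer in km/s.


r = 17014.5090 km = 1.7014509e+07 m
V = sqrt(mu/r) = 4840.1513 m/s
di = 33.35 deg = 0.5820673 rad
dV = 2*V*sin(di/2) = 2*4840.1513*sin(0.2910337)
dV = 2777.6908 m/s = 2.7777 km/s

2.7777 km/s


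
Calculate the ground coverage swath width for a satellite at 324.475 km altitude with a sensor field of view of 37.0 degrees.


FOV = 37.0 deg = 0.6457718 rad
swath = 2 * alt * tan(FOV/2) = 2 * 324.475 * tan(0.3228859)
swath = 2 * 324.475 * 0.3345953
swath = 217.1356 km

217.1356 km


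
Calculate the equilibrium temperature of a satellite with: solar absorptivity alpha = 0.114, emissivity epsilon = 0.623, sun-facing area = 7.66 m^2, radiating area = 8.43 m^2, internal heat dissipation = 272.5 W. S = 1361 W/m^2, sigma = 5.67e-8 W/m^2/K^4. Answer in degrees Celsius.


Numerator = alpha*S*A_sun + Q_int = 0.114*1361*7.66 + 272.5 = 1460.9796 W
Denominator = eps*sigma*A_rad = 0.623*5.67e-8*8.43 = 2.9778216e-07 W/K^4
T^4 = 4.9062027e+09 K^4
T = 264.6588 K = -8.4912 C

-8.4912 degrees Celsius


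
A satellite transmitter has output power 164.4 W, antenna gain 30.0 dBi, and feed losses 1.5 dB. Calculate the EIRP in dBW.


Pt = 164.4 W = 22.1590 dBW
EIRP = Pt_dBW + Gt - losses = 22.1590 + 30.0 - 1.5 = 50.6590 dBW

50.6590 dBW


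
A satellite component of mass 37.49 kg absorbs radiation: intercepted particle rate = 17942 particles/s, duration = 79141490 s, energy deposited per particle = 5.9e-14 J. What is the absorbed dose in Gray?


Total energy deposited = rate * time * E_per
  = 17942 * 79141490 * 5.9e-14 = 0.08377744 J
Dose = E_total / mass = 0.08377744 / 37.49
Dose = 0.002234661 Gy

0.0022 Gy


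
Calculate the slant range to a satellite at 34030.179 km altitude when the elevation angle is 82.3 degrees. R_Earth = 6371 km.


h = 34030.179 km, el = 82.3 deg
d = -R_E*sin(el) + sqrt((R_E*sin(el))^2 + 2*R_E*h + h^2)
d = -6371.0000*sin(1.4364) + sqrt((6371.0000*0.9909832)^2 + 2*6371.0000*34030.179 + 34030.179^2)
d = 34078.6060 km

34078.6060 km


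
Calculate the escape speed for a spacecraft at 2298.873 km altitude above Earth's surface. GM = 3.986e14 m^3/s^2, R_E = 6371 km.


r = 6371.0 + 2298.873 = 8669.8730 km = 8.669873e+06 m
v_esc = sqrt(2*mu/r) = sqrt(2*3.986e14 / 8.669873e+06)
v_esc = 9589.0874 m/s = 9.5891 km/s

9.5891 km/s


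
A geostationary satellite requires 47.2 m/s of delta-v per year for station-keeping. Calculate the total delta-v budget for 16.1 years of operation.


dV = rate * years = 47.2 * 16.1
dV = 759.9200 m/s

759.9200 m/s


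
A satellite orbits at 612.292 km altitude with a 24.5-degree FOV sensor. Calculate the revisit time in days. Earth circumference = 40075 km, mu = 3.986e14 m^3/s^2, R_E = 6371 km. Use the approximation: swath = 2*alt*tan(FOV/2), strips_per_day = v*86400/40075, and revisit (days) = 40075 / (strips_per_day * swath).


swath = 2*612.292*tan(0.2138028) = 265.8832 km
v = sqrt(mu/r) = 7555.0709 m/s = 7.5551 km/s
strips/day = v*86400/40075 = 7.5551*86400/40075 = 16.2884
coverage/day = strips * swath = 16.2884 * 265.8832 = 4330.8160 km
revisit = 40075 / 4330.8160 = 9.2535 days

9.2535 days


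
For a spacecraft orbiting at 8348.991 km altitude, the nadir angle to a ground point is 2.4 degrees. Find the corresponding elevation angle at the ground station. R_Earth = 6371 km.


r = R_E + alt = 14719.9910 km
Law of sines in the satellite / Earth-center / ground-point triangle:
  sin(nadir)/R_E = sin(90 + el)/r  =>  cos(el) = (r/R_E)*sin(nadir)
cos(el) = (14719.9910 / 6371.0000) * sin(2.4 deg) = 0.09675235
el = arccos(0.09675235) = 84.4478 deg
(Earth-central angle = 90 - nadir - el = 3.1522 deg)

84.4478 degrees


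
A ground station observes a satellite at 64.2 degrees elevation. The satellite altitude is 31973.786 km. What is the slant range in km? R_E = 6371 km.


h = 31973.786 km, el = 64.2 deg
d = -R_E*sin(el) + sqrt((R_E*sin(el))^2 + 2*R_E*h + h^2)
d = -6371.0000*sin(1.1205) + sqrt((6371.0000*0.9003188)^2 + 2*6371.0000*31973.786 + 31973.786^2)
d = 32508.4658 km

32508.4658 km


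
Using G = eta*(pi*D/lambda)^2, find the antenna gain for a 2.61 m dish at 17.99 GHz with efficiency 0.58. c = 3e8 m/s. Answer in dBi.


lambda = c/f = 3e8 / 1.799e+10 = 0.01667593 m
G = eta*(pi*D/lambda)^2 = 0.58*(pi*2.61/0.01667593)^2
G = 140226.0081 (linear)
G = 10*log10(140226.0081) = 51.4683 dBi

51.4683 dBi


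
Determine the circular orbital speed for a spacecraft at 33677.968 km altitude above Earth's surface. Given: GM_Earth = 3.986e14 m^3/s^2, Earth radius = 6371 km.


r = R_E + alt = 6371.0 + 33677.968 = 40048.9680 km = 4.0048968e+07 m
v = sqrt(mu/r) = sqrt(3.986e14 / 4.0048968e+07) = 3154.8084 m/s = 3.1548 km/s

3.1548 km/s


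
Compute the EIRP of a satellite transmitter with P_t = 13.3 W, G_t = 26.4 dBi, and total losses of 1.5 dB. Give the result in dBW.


Pt = 13.3 W = 11.2385 dBW
EIRP = Pt_dBW + Gt - losses = 11.2385 + 26.4 - 1.5 = 36.1385 dBW

36.1385 dBW


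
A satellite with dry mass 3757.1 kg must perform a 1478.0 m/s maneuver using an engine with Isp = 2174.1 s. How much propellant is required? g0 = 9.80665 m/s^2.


ve = Isp * g0 = 2174.1 * 9.80665 = 21320.637765 m/s
mass ratio = exp(dv/ve) = exp(1478.0/21320.637765) = 1.07178181
m_prop = m_dry * (mr - 1) = 3757.1 * (1.07178181 - 1)
m_prop = 269.6914 kg

269.6914 kg


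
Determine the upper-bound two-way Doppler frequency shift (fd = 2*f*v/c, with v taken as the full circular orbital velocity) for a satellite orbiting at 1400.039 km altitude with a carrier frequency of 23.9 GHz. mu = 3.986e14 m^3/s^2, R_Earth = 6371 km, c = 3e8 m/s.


r = 7.771039e+06 m
v = sqrt(mu/r) = 7161.9140 m/s (worst-case radial velocity)
f = 23.9 GHz = 2.39e+10 Hz
fd = 2*f*v/c = 2*2.39e+10*7161.9140/3.0e+08
fd = 1.1411316e+06 Hz

1.1411e+06 Hz


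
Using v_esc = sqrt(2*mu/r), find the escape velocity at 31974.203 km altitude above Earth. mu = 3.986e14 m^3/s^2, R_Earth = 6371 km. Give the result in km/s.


r = 6371.0 + 31974.203 = 38345.2030 km = 3.8345203e+07 m
v_esc = sqrt(2*mu/r) = sqrt(2*3.986e14 / 3.8345203e+07)
v_esc = 4559.6145 m/s = 4.5596 km/s

4.5596 km/s


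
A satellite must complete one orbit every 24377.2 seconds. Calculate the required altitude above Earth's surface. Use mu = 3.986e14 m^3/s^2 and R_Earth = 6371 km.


T = 24377.2 s
r = (mu*T^2/(4*pi^2))^(1/3) = (3.986e14 * 24377.2^2 / (4*pi^2))^(1/3)
r = 1.8171122e+07 m = 18171.1215 km
alt = r - R_E = 18171.1215 - 6371 = 11800.1215 km

11800.1215 km


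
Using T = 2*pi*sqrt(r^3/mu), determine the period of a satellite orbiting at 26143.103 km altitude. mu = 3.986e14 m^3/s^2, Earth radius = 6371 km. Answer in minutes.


r = 32514.1030 km = 3.2514103e+07 m
T = 2*pi*sqrt(r^3/mu) = 2*pi*sqrt(3.4372833e+22 / 3.986e14)
T = 58347.0478 s = 972.4508 min

972.4508 minutes


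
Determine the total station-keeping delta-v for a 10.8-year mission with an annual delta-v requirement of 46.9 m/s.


dV = rate * years = 46.9 * 10.8
dV = 506.5200 m/s

506.5200 m/s


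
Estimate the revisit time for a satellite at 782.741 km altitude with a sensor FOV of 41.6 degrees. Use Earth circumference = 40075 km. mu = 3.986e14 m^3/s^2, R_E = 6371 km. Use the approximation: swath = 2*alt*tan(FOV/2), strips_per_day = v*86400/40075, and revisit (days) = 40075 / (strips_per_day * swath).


swath = 2*782.741*tan(0.3630285) = 594.6708 km
v = sqrt(mu/r) = 7464.5227 m/s = 7.4645 km/s
strips/day = v*86400/40075 = 7.4645*86400/40075 = 16.0932
coverage/day = strips * swath = 16.0932 * 594.6708 = 9570.1531 km
revisit = 40075 / 9570.1531 = 4.1875 days

4.1875 days


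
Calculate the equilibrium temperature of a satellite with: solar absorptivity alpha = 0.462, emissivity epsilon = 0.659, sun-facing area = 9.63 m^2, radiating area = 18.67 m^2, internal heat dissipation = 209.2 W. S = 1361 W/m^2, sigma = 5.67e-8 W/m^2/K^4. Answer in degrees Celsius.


Numerator = alpha*S*A_sun + Q_int = 0.462*1361*9.63 + 209.2 = 6264.3707 W
Denominator = eps*sigma*A_rad = 0.659*5.67e-8*18.67 = 6.9761015e-07 W/K^4
T^4 = 8.9797585e+09 K^4
T = 307.8337 K = 34.6837 C

34.6837 degrees Celsius


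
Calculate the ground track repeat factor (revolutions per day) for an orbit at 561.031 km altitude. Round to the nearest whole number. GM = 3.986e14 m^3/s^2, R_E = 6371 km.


r = 6.932031e+06 m
T = 2*pi*sqrt(r^3/mu) = 5743.8351 s = 95.7306 min
revs/day = 1440 / 95.7306 = 15.0422
Rounded: 15 revolutions per day

15 revolutions per day


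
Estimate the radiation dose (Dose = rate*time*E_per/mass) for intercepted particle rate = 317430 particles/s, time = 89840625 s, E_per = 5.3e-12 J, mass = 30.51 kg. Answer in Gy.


Total energy deposited = rate * time * E_per
  = 317430 * 89840625 * 5.3e-12 = 151.1460 J
Dose = E_total / mass = 151.1460 / 30.51
Dose = 4.9540 Gy

4.9540 Gy


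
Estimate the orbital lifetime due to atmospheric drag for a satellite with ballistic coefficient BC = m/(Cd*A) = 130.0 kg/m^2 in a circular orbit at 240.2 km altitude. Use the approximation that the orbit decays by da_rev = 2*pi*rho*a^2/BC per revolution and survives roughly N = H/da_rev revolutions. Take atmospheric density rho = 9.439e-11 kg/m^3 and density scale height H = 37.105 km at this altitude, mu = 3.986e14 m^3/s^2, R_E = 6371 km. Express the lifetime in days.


a = R_E + alt = 6611.2000 km = 6.6112e+06 m
da_rev = 2*pi*rho*a^2/BC = 2*pi*9.439e-11*(6.6112e+06)^2/130.0 = 199.399054 m per revolution
N = H/da_rev = 37105.0000 m / 199.399054 m = 186.0841 revolutions
P = 2*pi*sqrt(a^3/mu) = 5349.7275 s
lifetime = N*P = 186.0841 * 5349.7275 = 995499.4105 s = 11.5220 days

11.5220 days


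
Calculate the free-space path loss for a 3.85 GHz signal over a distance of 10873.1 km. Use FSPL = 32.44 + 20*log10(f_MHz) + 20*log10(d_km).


f = 3.85 GHz = 3850.0000 MHz
d = 10873.1 km
FSPL = 32.44 + 20*log10(3850.0000) + 20*log10(10873.1)
FSPL = 32.44 + 71.7092 + 80.7271
FSPL = 184.8763 dB

184.8763 dB


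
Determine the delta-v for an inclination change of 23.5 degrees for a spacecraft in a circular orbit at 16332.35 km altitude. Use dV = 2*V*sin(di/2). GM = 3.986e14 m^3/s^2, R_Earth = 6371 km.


r = 22703.3500 km = 2.270335e+07 m
V = sqrt(mu/r) = 4190.0931 m/s
di = 23.5 deg = 0.4101524 rad
dV = 2*V*sin(di/2) = 2*4190.0931*sin(0.2050762)
dV = 1706.5558 m/s = 1.7066 km/s

1.7066 km/s


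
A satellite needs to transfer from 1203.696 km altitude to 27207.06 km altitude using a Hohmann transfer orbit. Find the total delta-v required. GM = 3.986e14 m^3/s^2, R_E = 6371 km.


r1 = 7574.6960 km = 7.574696e+06 m
r2 = 33578.0600 km = 3.357806e+07 m
dv1 = sqrt(mu/r1)*(sqrt(2*r2/(r1+r2)) - 1) = 2012.6494 m/s
dv2 = sqrt(mu/r2)*(1 - sqrt(2*r1/(r1+r2))) = 1354.9633 m/s
total dv = |dv1| + |dv2| = 2012.6494 + 1354.9633 = 3367.6127 m/s = 3.3676 km/s

3.3676 km/s


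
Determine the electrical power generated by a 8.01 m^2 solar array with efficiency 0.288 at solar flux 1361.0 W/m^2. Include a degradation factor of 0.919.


P = area * eta * S * degradation
P = 8.01 * 0.288 * 1361.0 * 0.919
P = 2885.3509 W

2885.3509 W


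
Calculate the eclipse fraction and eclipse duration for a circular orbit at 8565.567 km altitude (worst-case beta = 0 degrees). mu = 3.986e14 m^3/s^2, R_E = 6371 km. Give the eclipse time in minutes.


r = 14936.5670 km
T = 302.7863 min
Eclipse fraction = arcsin(R_E/r)/pi = arcsin(6371.0000/14936.5670)/pi
= arcsin(0.4265371)/pi = 0.1402666
Eclipse duration = 0.1402666 * 302.7863 = 42.4708 min

42.4708 minutes


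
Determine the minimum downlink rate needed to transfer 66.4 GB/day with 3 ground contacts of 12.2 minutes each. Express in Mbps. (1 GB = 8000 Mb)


total contact time = 3 * 12.2 * 60 = 2196.0000 s
data = 66.4 GB = 531200.0000 Mb
rate = 531200.0000 / 2196.0000 = 241.8944 Mbps

241.8944 Mbps


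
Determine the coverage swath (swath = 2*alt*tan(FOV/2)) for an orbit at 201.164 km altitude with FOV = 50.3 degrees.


FOV = 50.3 deg = 0.8779006 rad
swath = 2 * alt * tan(FOV/2) = 2 * 201.164 * tan(0.4389503)
swath = 2 * 201.164 * 0.4694988
swath = 188.8925 km

188.8925 km


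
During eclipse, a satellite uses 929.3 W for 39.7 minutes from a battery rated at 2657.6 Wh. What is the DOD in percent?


E_used = P * t / 60 = 929.3 * 39.7 / 60 = 614.8868 Wh
DOD = E_used / E_total * 100 = 614.8868 / 2657.6 * 100
DOD = 23.1369 %

23.1369 %


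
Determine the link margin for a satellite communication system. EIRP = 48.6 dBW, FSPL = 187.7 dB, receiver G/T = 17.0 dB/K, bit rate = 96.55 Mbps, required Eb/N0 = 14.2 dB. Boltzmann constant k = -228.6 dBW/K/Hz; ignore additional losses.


C/N0 = EIRP - FSPL + G/T - k = 48.6 - 187.7 + 17.0 - (-228.6)
C/N0 = 106.5000 dB-Hz
R_b = 96.55 Mbps = 9.655e+07 bps -> 10*log10(R_b) = 79.8475 dB-Hz
Eb/N0 = C/N0 - 10*log10(R_b) = 106.5000 - 79.8475 = 26.6525 dB
Margin = Eb/N0 - Eb/N0_req = 26.6525 - 14.2 = 12.4525 dB (link closes)

12.4525 dB


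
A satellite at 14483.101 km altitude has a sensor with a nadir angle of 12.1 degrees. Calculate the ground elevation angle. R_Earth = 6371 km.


r = R_E + alt = 20854.1010 km
Law of sines in the satellite / Earth-center / ground-point triangle:
  sin(nadir)/R_E = sin(90 + el)/r  =>  cos(el) = (r/R_E)*sin(nadir)
cos(el) = (20854.1010 / 6371.0000) * sin(12.1 deg) = 0.6861414
el = arccos(0.6861414) = 46.6746 deg
(Earth-central angle = 90 - nadir - el = 31.2254 deg)

46.6746 degrees


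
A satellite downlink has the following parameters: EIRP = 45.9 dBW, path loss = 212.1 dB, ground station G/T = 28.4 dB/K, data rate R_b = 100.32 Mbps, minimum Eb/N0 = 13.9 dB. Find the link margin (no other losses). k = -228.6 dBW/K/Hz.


C/N0 = EIRP - FSPL + G/T - k = 45.9 - 212.1 + 28.4 - (-228.6)
C/N0 = 90.8000 dB-Hz
R_b = 100.32 Mbps = 1.0032e+08 bps -> 10*log10(R_b) = 80.0139 dB-Hz
Eb/N0 = C/N0 - 10*log10(R_b) = 90.8000 - 80.0139 = 10.7861 dB
Margin = Eb/N0 - Eb/N0_req = 10.7861 - 13.9 = -3.1139 dB (negative margin: link does not close)

-3.1139 dB


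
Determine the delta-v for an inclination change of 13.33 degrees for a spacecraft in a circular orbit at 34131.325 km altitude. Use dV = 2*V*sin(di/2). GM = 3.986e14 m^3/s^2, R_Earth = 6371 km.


r = 40502.3250 km = 4.0502325e+07 m
V = sqrt(mu/r) = 3137.1022 m/s
di = 13.33 deg = 0.2326524 rad
dV = 2*V*sin(di/2) = 2*3137.1022*sin(0.1163262)
dV = 728.2094 m/s = 0.7282094 km/s

0.7282 km/s


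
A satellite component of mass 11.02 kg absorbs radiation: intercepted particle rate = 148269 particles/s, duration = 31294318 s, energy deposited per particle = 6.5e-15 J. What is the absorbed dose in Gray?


Total energy deposited = rate * time * E_per
  = 148269 * 31294318 * 6.5e-15 = 0.03015985 J
Dose = E_total / mass = 0.03015985 / 11.02
Dose = 0.002736829 Gy

0.0027 Gy


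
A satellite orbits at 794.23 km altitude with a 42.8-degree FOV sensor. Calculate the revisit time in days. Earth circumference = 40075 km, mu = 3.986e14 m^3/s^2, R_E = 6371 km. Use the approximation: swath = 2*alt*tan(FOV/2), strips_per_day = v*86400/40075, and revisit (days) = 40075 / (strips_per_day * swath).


swath = 2*794.23*tan(0.3735005) = 622.5107 km
v = sqrt(mu/r) = 7458.5358 m/s = 7.4585 km/s
strips/day = v*86400/40075 = 7.4585*86400/40075 = 16.0803
coverage/day = strips * swath = 16.0803 * 622.5107 = 10010.1501 km
revisit = 40075 / 10010.1501 = 4.0034 days

4.0034 days


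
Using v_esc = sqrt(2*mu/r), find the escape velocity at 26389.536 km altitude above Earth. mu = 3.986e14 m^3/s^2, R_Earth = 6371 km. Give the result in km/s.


r = 6371.0 + 26389.536 = 32760.5360 km = 3.2760536e+07 m
v_esc = sqrt(2*mu/r) = sqrt(2*3.986e14 / 3.2760536e+07)
v_esc = 4932.9663 m/s = 4.9330 km/s

4.9330 km/s


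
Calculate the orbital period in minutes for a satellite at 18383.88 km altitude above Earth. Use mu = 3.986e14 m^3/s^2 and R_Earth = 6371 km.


r = 24754.8800 km = 2.475488e+07 m
T = 2*pi*sqrt(r^3/mu) = 2*pi*sqrt(1.5169892e+22 / 3.986e14)
T = 38761.6682 s = 646.0278 min

646.0278 minutes


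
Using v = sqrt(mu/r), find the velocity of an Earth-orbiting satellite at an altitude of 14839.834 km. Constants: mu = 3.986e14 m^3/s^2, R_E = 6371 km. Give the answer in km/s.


r = R_E + alt = 6371.0 + 14839.834 = 21210.8340 km = 2.1210834e+07 m
v = sqrt(mu/r) = sqrt(3.986e14 / 2.1210834e+07) = 4335.0067 m/s = 4.3350 km/s

4.3350 km/s


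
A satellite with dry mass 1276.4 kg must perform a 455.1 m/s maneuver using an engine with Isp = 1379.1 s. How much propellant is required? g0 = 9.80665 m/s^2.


ve = Isp * g0 = 1379.1 * 9.80665 = 13524.351015 m/s
mass ratio = exp(dv/ve) = exp(455.1/13524.351015) = 1.03422299
m_prop = m_dry * (mr - 1) = 1276.4 * (1.03422299 - 1)
m_prop = 43.6822 kg

43.6822 kg


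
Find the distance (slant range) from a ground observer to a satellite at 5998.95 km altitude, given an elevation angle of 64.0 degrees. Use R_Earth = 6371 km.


h = 5998.95 km, el = 64.0 deg
d = -R_E*sin(el) + sqrt((R_E*sin(el))^2 + 2*R_E*h + h^2)
d = -6371.0000*sin(1.1170) + sqrt((6371.0000*0.898794)^2 + 2*6371.0000*5998.95 + 5998.95^2)
d = 6324.3259 km

6324.3259 km


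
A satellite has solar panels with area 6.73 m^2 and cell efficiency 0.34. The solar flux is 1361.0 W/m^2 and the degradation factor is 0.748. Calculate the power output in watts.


P = area * eta * S * degradation
P = 6.73 * 0.34 * 1361.0 * 0.748
P = 2329.4517 W

2329.4517 W


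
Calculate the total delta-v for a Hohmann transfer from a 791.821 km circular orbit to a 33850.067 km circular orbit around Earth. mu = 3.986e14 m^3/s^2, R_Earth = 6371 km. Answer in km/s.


r1 = 7162.8210 km = 7.162821e+06 m
r2 = 40221.0670 km = 4.0221067e+07 m
dv1 = sqrt(mu/r1)*(sqrt(2*r2/(r1+r2)) - 1) = 2259.9142 m/s
dv2 = sqrt(mu/r2)*(1 - sqrt(2*r1/(r1+r2))) = 1417.1055 m/s
total dv = |dv1| + |dv2| = 2259.9142 + 1417.1055 = 3677.0197 m/s = 3.6770 km/s

3.6770 km/s


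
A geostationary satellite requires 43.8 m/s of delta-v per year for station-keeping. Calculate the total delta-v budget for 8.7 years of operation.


dV = rate * years = 43.8 * 8.7
dV = 381.0600 m/s

381.0600 m/s


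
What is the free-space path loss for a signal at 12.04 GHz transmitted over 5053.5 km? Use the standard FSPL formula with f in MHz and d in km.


f = 12.04 GHz = 12040.0000 MHz
d = 5053.5 km
FSPL = 32.44 + 20*log10(12040.0000) + 20*log10(5053.5)
FSPL = 32.44 + 81.6125 + 74.0718
FSPL = 188.1244 dB

188.1244 dB


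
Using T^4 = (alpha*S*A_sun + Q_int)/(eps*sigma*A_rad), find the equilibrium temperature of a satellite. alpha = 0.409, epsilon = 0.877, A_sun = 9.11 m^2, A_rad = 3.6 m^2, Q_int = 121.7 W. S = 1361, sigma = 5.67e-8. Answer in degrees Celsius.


Numerator = alpha*S*A_sun + Q_int = 0.409*1361*9.11 + 121.7 = 5192.7724 W
Denominator = eps*sigma*A_rad = 0.877*5.67e-8*3.6 = 1.7901324e-07 W/K^4
T^4 = 2.9007756e+10 K^4
T = 412.6944 K = 139.5444 C

139.5444 degrees Celsius


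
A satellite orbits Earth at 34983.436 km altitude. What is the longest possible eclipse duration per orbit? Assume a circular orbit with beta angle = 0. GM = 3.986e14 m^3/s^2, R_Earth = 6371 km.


r = 41354.4360 km
T = 1394.9002 min
Eclipse fraction = arcsin(R_E/r)/pi = arcsin(6371.0000/41354.4360)/pi
= arcsin(0.1540584)/pi = 0.04923441
Eclipse duration = 0.04923441 * 1394.9002 = 68.6771 min

68.6771 minutes


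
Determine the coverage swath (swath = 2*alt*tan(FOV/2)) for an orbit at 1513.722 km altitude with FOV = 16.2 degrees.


FOV = 16.2 deg = 0.2827433 rad
swath = 2 * alt * tan(FOV/2) = 2 * 1513.722 * tan(0.1413717)
swath = 2 * 1513.722 * 0.1423211
swath = 430.8691 km

430.8691 km


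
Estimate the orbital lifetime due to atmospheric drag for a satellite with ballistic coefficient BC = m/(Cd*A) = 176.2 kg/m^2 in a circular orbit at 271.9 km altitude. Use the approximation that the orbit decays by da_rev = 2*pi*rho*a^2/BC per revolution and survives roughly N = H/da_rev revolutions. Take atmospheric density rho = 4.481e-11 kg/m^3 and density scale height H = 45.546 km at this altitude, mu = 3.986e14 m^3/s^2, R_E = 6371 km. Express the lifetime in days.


a = R_E + alt = 6642.9000 km = 6.6429e+06 m
da_rev = 2*pi*rho*a^2/BC = 2*pi*4.481e-11*(6.6429e+06)^2/176.2 = 70.512212 m per revolution
N = H/da_rev = 45546.0000 m / 70.512212 m = 645.9307 revolutions
P = 2*pi*sqrt(a^3/mu) = 5388.2507 s
lifetime = N*P = 645.9307 * 5388.2507 = 3.4804364e+06 s = 40.2828 days

40.2828 days


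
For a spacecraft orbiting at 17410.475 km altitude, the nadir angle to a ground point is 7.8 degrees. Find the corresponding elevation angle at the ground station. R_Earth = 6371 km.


r = R_E + alt = 23781.4750 km
Law of sines in the satellite / Earth-center / ground-point triangle:
  sin(nadir)/R_E = sin(90 + el)/r  =>  cos(el) = (r/R_E)*sin(nadir)
cos(el) = (23781.4750 / 6371.0000) * sin(7.8 deg) = 0.506595
el = arccos(0.506595) = 59.5627 deg
(Earth-central angle = 90 - nadir - el = 22.6373 deg)

59.5627 degrees


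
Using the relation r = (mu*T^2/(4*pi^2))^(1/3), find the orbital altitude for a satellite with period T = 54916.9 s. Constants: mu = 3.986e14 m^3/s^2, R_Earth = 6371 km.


T = 54916.9 s
r = (mu*T^2/(4*pi^2))^(1/3) = (3.986e14 * 54916.9^2 / (4*pi^2))^(1/3)
r = 3.1226971e+07 m = 31226.9711 km
alt = r - R_E = 31226.9711 - 6371 = 24855.9711 km

24855.9711 km


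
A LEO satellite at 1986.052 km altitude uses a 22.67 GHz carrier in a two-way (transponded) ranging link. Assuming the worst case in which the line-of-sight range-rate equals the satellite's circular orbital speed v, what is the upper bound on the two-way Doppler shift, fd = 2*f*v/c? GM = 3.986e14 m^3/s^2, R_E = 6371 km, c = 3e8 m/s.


r = 8.357052e+06 m
v = sqrt(mu/r) = 6906.2468 m/s (worst-case radial velocity)
f = 22.67 GHz = 2.267e+10 Hz
fd = 2*f*v/c = 2*2.267e+10*6906.2468/3.0e+08
fd = 1.0437641e+06 Hz

1.0438e+06 Hz


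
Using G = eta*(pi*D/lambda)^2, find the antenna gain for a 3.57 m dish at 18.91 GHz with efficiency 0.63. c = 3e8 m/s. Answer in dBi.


lambda = c/f = 3e8 / 1.891e+10 = 0.01586462 m
G = eta*(pi*D/lambda)^2 = 0.63*(pi*3.57/0.01586462)^2
G = 314859.8435 (linear)
G = 10*log10(314859.8435) = 54.9812 dBi

54.9812 dBi


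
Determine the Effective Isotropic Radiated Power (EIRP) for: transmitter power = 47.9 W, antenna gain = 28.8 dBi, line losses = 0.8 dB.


Pt = 47.9 W = 16.8034 dBW
EIRP = Pt_dBW + Gt - losses = 16.8034 + 28.8 - 0.8 = 44.8034 dBW

44.8034 dBW


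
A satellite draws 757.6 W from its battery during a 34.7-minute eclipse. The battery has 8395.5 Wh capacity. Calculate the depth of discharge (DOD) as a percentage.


E_used = P * t / 60 = 757.6 * 34.7 / 60 = 438.1453 Wh
DOD = E_used / E_total * 100 = 438.1453 / 8395.5 * 100
DOD = 5.2188 %

5.2188 %


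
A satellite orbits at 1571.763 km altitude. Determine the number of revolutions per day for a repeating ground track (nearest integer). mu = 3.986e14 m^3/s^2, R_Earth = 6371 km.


r = 7.942763e+06 m
T = 2*pi*sqrt(r^3/mu) = 7044.7993 s = 117.4133 min
revs/day = 1440 / 117.4133 = 12.2644
Rounded: 12 revolutions per day

12 revolutions per day


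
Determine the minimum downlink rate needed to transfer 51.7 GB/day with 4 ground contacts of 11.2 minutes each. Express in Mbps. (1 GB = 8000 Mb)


total contact time = 4 * 11.2 * 60 = 2688.0000 s
data = 51.7 GB = 413600.0000 Mb
rate = 413600.0000 / 2688.0000 = 153.8690 Mbps

153.8690 Mbps


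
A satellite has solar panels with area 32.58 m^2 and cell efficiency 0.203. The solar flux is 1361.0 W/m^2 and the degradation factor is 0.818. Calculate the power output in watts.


P = area * eta * S * degradation
P = 32.58 * 0.203 * 1361.0 * 0.818
P = 7363.0635 W

7363.0635 W


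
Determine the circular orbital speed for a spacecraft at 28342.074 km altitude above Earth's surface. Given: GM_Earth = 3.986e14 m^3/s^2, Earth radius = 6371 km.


r = R_E + alt = 6371.0 + 28342.074 = 34713.0740 km = 3.4713074e+07 m
v = sqrt(mu/r) = sqrt(3.986e14 / 3.4713074e+07) = 3388.6141 m/s = 3.3886 km/s

3.3886 km/s


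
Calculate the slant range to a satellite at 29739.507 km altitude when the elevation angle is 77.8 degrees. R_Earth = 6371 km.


h = 29739.507 km, el = 77.8 deg
d = -R_E*sin(el) + sqrt((R_E*sin(el))^2 + 2*R_E*h + h^2)
d = -6371.0000*sin(1.3579) + sqrt((6371.0000*0.9774159)^2 + 2*6371.0000*29739.507 + 29739.507^2)
d = 29858.2828 km

29858.2828 km


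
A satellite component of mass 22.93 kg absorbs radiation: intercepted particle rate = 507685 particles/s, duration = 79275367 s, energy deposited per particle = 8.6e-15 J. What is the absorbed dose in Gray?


Total energy deposited = rate * time * E_per
  = 507685 * 79275367 * 8.6e-15 = 0.3461235 J
Dose = E_total / mass = 0.3461235 / 22.93
Dose = 0.01509479 Gy

0.0151 Gy


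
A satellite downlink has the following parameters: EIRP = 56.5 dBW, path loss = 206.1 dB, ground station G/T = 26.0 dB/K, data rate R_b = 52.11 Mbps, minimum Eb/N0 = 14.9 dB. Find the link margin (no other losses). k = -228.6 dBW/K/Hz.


C/N0 = EIRP - FSPL + G/T - k = 56.5 - 206.1 + 26.0 - (-228.6)
C/N0 = 105.0000 dB-Hz
R_b = 52.11 Mbps = 5.211e+07 bps -> 10*log10(R_b) = 77.1692 dB-Hz
Eb/N0 = C/N0 - 10*log10(R_b) = 105.0000 - 77.1692 = 27.8308 dB
Margin = Eb/N0 - Eb/N0_req = 27.8308 - 14.9 = 12.9308 dB (link closes)

12.9308 dB


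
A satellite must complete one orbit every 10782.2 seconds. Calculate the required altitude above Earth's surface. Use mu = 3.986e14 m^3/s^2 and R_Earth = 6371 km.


T = 10782.2 s
r = (mu*T^2/(4*pi^2))^(1/3) = (3.986e14 * 10782.2^2 / (4*pi^2))^(1/3)
r = 1.0548664e+07 m = 10548.6636 km
alt = r - R_E = 10548.6636 - 6371 = 4177.6636 km

4177.6636 km


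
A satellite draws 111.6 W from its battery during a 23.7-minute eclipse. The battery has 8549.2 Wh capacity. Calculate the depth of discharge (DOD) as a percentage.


E_used = P * t / 60 = 111.6 * 23.7 / 60 = 44.0820 Wh
DOD = E_used / E_total * 100 = 44.0820 / 8549.2 * 100
DOD = 0.5156272 %

0.5156 %


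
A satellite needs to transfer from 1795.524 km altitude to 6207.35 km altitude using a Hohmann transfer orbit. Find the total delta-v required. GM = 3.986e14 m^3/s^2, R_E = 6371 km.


r1 = 8166.5240 km = 8.166524e+06 m
r2 = 12578.3500 km = 1.257835e+07 m
dv1 = sqrt(mu/r1)*(sqrt(2*r2/(r1+r2)) - 1) = 707.1108 m/s
dv2 = sqrt(mu/r2)*(1 - sqrt(2*r1/(r1+r2))) = 634.3367 m/s
total dv = |dv1| + |dv2| = 707.1108 + 634.3367 = 1341.4474 m/s = 1.3414 km/s

1.3414 km/s


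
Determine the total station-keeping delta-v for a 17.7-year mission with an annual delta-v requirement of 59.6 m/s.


dV = rate * years = 59.6 * 17.7
dV = 1054.9200 m/s

1054.9200 m/s


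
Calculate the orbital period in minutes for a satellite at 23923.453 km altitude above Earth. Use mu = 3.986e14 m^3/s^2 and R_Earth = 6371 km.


r = 30294.4530 km = 3.0294453e+07 m
T = 2*pi*sqrt(r^3/mu) = 2*pi*sqrt(2.7802852e+22 / 3.986e14)
T = 52475.4165 s = 874.5903 min

874.5903 minutes


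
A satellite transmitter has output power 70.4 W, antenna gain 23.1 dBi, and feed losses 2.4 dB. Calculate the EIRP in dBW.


Pt = 70.4 W = 18.4757 dBW
EIRP = Pt_dBW + Gt - losses = 18.4757 + 23.1 - 2.4 = 39.1757 dBW

39.1757 dBW


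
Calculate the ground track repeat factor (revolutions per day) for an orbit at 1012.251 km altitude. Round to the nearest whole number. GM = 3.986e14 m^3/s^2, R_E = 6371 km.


r = 7.383251e+06 m
T = 2*pi*sqrt(r^3/mu) = 6313.6815 s = 105.2280 min
revs/day = 1440 / 105.2280 = 13.6846
Rounded: 14 revolutions per day

14 revolutions per day


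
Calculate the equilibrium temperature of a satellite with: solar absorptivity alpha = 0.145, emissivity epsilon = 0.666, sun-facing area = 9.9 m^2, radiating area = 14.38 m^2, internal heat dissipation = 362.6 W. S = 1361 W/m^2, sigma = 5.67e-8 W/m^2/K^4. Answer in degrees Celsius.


Numerator = alpha*S*A_sun + Q_int = 0.145*1361*9.9 + 362.6 = 2316.3155 W
Denominator = eps*sigma*A_rad = 0.666*5.67e-8*14.38 = 5.4302044e-07 W/K^4
T^4 = 4.2656139e+09 K^4
T = 255.5615 K = -17.5885 C

-17.5885 degrees Celsius


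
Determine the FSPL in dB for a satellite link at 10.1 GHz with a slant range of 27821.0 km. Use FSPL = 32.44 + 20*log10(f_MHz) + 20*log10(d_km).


f = 10.1 GHz = 10100.0000 MHz
d = 27821.0 km
FSPL = 32.44 + 20*log10(10100.0000) + 20*log10(27821.0)
FSPL = 32.44 + 80.0864 + 88.8875
FSPL = 201.4139 dB

201.4139 dB


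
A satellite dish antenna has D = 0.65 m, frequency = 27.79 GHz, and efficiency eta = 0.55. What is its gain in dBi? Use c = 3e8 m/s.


lambda = c/f = 3e8 / 2.779e+10 = 0.01079525 m
G = eta*(pi*D/lambda)^2 = 0.55*(pi*0.65/0.01079525)^2
G = 19679.9383 (linear)
G = 10*log10(19679.9383) = 42.9402 dBi

42.9402 dBi


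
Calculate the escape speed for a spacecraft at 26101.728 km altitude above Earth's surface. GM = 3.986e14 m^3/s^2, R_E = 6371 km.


r = 6371.0 + 26101.728 = 32472.7280 km = 3.2472728e+07 m
v_esc = sqrt(2*mu/r) = sqrt(2*3.986e14 / 3.2472728e+07)
v_esc = 4954.7787 m/s = 4.9548 km/s

4.9548 km/s


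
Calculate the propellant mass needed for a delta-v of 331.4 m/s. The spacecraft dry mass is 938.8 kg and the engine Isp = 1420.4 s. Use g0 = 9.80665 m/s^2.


ve = Isp * g0 = 1420.4 * 9.80665 = 13929.365660 m/s
mass ratio = exp(dv/ve) = exp(331.4/13929.365660) = 1.02407674
m_prop = m_dry * (mr - 1) = 938.8 * (1.02407674 - 1)
m_prop = 22.6032 kg

22.6032 kg


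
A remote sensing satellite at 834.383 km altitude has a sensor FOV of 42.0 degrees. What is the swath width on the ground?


FOV = 42.0 deg = 0.7330383 rad
swath = 2 * alt * tan(FOV/2) = 2 * 834.383 * tan(0.3665191)
swath = 2 * 834.383 * 0.383864
swath = 640.5793 km

640.5793 km


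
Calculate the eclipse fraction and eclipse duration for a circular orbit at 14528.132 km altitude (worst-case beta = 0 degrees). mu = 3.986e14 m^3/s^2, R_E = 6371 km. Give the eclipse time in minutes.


r = 20899.1320 km
T = 501.1322 min
Eclipse fraction = arcsin(R_E/r)/pi = arcsin(6371.0000/20899.1320)/pi
= arcsin(0.3048452)/pi = 0.09860473
Eclipse duration = 0.09860473 * 501.1322 = 49.4140 min

49.4140 minutes


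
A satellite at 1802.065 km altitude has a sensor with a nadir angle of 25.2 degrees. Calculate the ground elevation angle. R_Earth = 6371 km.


r = R_E + alt = 8173.0650 km
Law of sines in the satellite / Earth-center / ground-point triangle:
  sin(nadir)/R_E = sin(90 + el)/r  =>  cos(el) = (r/R_E)*sin(nadir)
cos(el) = (8173.0650 / 6371.0000) * sin(25.2 deg) = 0.5462128
el = arccos(0.5462128) = 56.8924 deg
(Earth-central angle = 90 - nadir - el = 7.9076 deg)

56.8924 degrees


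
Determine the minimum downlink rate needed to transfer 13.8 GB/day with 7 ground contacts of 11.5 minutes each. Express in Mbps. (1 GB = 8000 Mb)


total contact time = 7 * 11.5 * 60 = 4830.0000 s
data = 13.8 GB = 110400.0000 Mb
rate = 110400.0000 / 4830.0000 = 22.8571 Mbps

22.8571 Mbps


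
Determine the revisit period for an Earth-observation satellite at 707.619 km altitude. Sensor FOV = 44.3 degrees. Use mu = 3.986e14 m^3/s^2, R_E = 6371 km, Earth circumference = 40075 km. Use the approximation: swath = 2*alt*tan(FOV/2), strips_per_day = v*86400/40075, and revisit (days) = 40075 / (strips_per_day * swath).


swath = 2*707.619*tan(0.3865904) = 576.1077 km
v = sqrt(mu/r) = 7504.0268 m/s = 7.5040 km/s
strips/day = v*86400/40075 = 7.5040*86400/40075 = 16.1784
coverage/day = strips * swath = 16.1784 * 576.1077 = 9320.4803 km
revisit = 40075 / 9320.4803 = 4.2997 days

4.2997 days


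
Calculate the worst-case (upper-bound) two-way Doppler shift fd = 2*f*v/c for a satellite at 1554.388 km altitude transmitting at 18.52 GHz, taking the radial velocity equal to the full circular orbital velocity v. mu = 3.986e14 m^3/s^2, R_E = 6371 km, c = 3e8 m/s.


r = 7.925388e+06 m
v = sqrt(mu/r) = 7091.8310 m/s (worst-case radial velocity)
f = 18.52 GHz = 1.852e+10 Hz
fd = 2*f*v/c = 2*1.852e+10*7091.8310/3.0e+08
fd = 875604.7401 Hz

875604.7401 Hz


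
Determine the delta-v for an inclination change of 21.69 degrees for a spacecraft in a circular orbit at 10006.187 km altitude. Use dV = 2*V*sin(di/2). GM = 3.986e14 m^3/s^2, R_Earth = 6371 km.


r = 16377.1870 km = 1.6377187e+07 m
V = sqrt(mu/r) = 4933.4303 m/s
di = 21.69 deg = 0.3785619 rad
dV = 2*V*sin(di/2) = 2*4933.4303*sin(0.189281)
dV = 1856.4769 m/s = 1.8565 km/s

1.8565 km/s


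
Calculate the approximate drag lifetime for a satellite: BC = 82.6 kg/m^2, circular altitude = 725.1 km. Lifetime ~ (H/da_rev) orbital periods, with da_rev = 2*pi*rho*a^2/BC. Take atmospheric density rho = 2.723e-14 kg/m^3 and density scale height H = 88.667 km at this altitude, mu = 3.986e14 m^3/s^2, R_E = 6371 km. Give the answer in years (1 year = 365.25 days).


a = R_E + alt = 7096.1000 km = 7.0961e+06 m
da_rev = 2*pi*rho*a^2/BC = 2*pi*2.723e-14*(7.0961e+06)^2/82.6 = 0.104300626 m per revolution
N = H/da_rev = 88667.0000 m / 0.104300626 m = 850109.9476 revolutions
P = 2*pi*sqrt(a^3/mu) = 5948.9568 s
lifetime = N*P = 850109.9476 * 5948.9568 = 5.0572673e+09 s = 58533.1865 days
years = 58533.1865 / 365.25 = 160.2551 years

160.2551 years


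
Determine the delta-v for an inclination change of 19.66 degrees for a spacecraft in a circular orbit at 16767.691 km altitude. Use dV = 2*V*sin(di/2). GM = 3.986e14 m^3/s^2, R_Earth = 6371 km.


r = 23138.6910 km = 2.3138691e+07 m
V = sqrt(mu/r) = 4150.4889 m/s
di = 19.66 deg = 0.3431317 rad
dV = 2*V*sin(di/2) = 2*4150.4889*sin(0.1715659)
dV = 1417.1880 m/s = 1.4172 km/s

1.4172 km/s


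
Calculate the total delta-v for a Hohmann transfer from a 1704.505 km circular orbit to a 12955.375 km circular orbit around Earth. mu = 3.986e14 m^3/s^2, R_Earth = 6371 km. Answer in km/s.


r1 = 8075.5050 km = 8.075505e+06 m
r2 = 19326.3750 km = 1.9326375e+07 m
dv1 = sqrt(mu/r1)*(sqrt(2*r2/(r1+r2)) - 1) = 1318.5768 m/s
dv2 = sqrt(mu/r2)*(1 - sqrt(2*r1/(r1+r2))) = 1054.8307 m/s
total dv = |dv1| + |dv2| = 1318.5768 + 1054.8307 = 2373.4075 m/s = 2.3734 km/s

2.3734 km/s


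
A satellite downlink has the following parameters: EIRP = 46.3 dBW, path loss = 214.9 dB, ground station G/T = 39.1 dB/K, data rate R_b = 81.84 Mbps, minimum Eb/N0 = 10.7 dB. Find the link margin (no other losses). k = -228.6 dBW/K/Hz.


C/N0 = EIRP - FSPL + G/T - k = 46.3 - 214.9 + 39.1 - (-228.6)
C/N0 = 99.1000 dB-Hz
R_b = 81.84 Mbps = 8.184e+07 bps -> 10*log10(R_b) = 79.1297 dB-Hz
Eb/N0 = C/N0 - 10*log10(R_b) = 99.1000 - 79.1297 = 19.9703 dB
Margin = Eb/N0 - Eb/N0_req = 19.9703 - 10.7 = 9.2703 dB (link closes)

9.2703 dB


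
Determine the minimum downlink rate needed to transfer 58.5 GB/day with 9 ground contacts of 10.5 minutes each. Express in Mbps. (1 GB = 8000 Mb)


total contact time = 9 * 10.5 * 60 = 5670.0000 s
data = 58.5 GB = 468000.0000 Mb
rate = 468000.0000 / 5670.0000 = 82.5397 Mbps

82.5397 Mbps


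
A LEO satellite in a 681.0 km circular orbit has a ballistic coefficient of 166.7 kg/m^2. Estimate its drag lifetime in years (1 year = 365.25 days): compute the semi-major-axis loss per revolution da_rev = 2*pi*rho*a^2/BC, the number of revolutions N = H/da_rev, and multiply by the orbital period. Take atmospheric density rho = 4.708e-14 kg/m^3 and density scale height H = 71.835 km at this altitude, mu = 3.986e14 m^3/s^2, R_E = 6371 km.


a = R_E + alt = 7052.0000 km = 7.052e+06 m
da_rev = 2*pi*rho*a^2/BC = 2*pi*4.708e-14*(7.052e+06)^2/166.7 = 0.0882480931 m per revolution
N = H/da_rev = 71835.0000 m / 0.0882480931 m = 814011.9230 revolutions
P = 2*pi*sqrt(a^3/mu) = 5893.5867 s
lifetime = N*P = 814011.9230 * 5893.5867 = 4.7974498e+09 s = 55526.0398 days
years = 55526.0398 / 365.25 = 152.0220 years

152.0220 years


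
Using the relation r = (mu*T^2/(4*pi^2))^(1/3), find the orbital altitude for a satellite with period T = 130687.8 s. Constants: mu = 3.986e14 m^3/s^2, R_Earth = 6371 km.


T = 130687.8 s
r = (mu*T^2/(4*pi^2))^(1/3) = (3.986e14 * 130687.8^2 / (4*pi^2))^(1/3)
r = 5.5660771e+07 m = 55660.7709 km
alt = r - R_E = 55660.7709 - 6371 = 49289.7709 km

49289.7709 km


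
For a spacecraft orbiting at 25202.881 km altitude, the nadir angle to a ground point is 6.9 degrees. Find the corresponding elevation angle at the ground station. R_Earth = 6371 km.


r = R_E + alt = 31573.8810 km
Law of sines in the satellite / Earth-center / ground-point triangle:
  sin(nadir)/R_E = sin(90 + el)/r  =>  cos(el) = (r/R_E)*sin(nadir)
cos(el) = (31573.8810 / 6371.0000) * sin(6.9 deg) = 0.5953832
el = arccos(0.5953832) = 53.4600 deg
(Earth-central angle = 90 - nadir - el = 29.6400 deg)

53.4600 degrees


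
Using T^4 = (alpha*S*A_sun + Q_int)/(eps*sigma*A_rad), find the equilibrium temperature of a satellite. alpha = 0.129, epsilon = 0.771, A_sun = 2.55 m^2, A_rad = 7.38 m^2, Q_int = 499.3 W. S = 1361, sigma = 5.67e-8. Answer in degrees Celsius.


Numerator = alpha*S*A_sun + Q_int = 0.129*1361*2.55 + 499.3 = 947.0010 W
Denominator = eps*sigma*A_rad = 0.771*5.67e-8*7.38 = 3.2262187e-07 W/K^4
T^4 = 2.9353279e+09 K^4
T = 232.7631 K = -40.3869 C

-40.3869 degrees Celsius


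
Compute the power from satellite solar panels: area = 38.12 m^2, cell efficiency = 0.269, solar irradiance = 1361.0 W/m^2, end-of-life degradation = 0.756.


P = area * eta * S * degradation
P = 38.12 * 0.269 * 1361.0 * 0.756
P = 10550.7928 W

10550.7928 W


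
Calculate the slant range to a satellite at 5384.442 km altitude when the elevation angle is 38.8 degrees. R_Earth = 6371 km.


h = 5384.442 km, el = 38.8 deg
d = -R_E*sin(el) + sqrt((R_E*sin(el))^2 + 2*R_E*h + h^2)
d = -6371.0000*sin(0.6771877) + sqrt((6371.0000*0.6266038)^2 + 2*6371.0000*5384.442 + 5384.442^2)
d = 6663.3086 km

6663.3086 km
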